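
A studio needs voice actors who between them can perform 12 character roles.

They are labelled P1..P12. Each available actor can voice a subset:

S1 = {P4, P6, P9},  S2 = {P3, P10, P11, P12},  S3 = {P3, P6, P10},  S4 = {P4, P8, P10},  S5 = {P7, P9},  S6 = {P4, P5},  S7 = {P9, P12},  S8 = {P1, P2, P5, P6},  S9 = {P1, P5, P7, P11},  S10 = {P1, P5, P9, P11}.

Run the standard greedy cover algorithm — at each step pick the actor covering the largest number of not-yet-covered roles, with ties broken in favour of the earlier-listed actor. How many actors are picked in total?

Greedy: pick S2 (covers 4 new) → pick S8 (covers 4 new) → pick S1 (covers 2 new) → pick S4 (covers 1 new) → pick S5 (covers 1 new). Total picks: 5.
(The true minimum cover uses only 4 actors, so greedy is not optimal here.)

5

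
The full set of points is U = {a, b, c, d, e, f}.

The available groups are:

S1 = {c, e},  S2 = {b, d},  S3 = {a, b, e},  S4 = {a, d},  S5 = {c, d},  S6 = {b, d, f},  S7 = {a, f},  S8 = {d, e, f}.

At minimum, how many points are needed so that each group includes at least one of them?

H = {a, d, e} meets every group (each contains at least one member of H), and |H| = 3.
The groups S1, S2, S7 are pairwise disjoint, so any hitting set needs a separate point for each — at least 3. Hence 3 is optimal.

3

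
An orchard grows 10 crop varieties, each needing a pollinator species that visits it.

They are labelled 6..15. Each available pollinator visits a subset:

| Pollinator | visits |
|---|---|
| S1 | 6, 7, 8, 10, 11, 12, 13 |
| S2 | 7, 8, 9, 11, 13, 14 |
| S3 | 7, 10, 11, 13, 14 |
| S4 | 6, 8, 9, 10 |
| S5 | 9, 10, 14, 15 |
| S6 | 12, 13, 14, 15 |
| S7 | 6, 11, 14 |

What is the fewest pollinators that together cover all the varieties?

Take {S1, S5}. Their union is {6, 7, 8, 9, 10, 11, 12, 13, 14, 15}, which is all 10 varieties.
No single pollinator has all 10 varieties (the largest, S1, has 7), so 2 is optimal.

2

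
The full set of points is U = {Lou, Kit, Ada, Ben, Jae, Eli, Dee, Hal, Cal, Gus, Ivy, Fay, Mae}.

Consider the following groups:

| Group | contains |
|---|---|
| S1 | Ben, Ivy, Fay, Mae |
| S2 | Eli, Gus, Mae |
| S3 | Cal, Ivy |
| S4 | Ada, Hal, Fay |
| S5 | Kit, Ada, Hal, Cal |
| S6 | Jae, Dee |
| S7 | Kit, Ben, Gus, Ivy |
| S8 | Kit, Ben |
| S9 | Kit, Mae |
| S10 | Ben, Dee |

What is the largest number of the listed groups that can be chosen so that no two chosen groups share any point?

5

S2, S3, S4, S6, S8 are pairwise disjoint (S2={Eli,Gus,Mae}; S3={Cal,Ivy}; S4={Ada,Hal,Fay}; S6={Jae,Dee}; S8={Kit,Ben}).
Every remaining group overlaps one of these, and no 6 of the listed groups are pairwise disjoint, so 5 is the maximum.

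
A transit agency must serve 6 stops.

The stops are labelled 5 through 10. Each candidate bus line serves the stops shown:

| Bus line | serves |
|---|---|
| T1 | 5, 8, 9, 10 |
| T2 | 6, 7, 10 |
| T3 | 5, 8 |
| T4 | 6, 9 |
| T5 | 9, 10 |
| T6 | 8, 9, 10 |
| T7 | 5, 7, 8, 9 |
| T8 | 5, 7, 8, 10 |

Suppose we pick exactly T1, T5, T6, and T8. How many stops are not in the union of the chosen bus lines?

1

Union of T1, T5, T6, T8 = {5, 7, 8, 9, 10}.
Not covered: 6 — 1 stop.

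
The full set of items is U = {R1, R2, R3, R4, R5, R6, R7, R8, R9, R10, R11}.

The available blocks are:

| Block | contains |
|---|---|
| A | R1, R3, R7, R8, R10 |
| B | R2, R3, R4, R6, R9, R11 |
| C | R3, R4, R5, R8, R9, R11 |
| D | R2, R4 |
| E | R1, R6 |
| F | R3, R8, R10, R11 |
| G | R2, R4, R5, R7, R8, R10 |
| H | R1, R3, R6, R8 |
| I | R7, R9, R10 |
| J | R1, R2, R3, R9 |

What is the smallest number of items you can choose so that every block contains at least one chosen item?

T = {R1, R4, R10} meets every block (each contains at least one member of T), and |T| = 3.
The blocks D, H, I are pairwise disjoint, so any hitting set needs a separate item for each — at least 3. Hence 3 is optimal.

3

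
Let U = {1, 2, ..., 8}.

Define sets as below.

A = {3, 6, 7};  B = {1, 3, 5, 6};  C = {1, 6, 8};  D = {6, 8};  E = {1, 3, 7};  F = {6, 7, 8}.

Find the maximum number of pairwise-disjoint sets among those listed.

2

D, E are pairwise disjoint (D={6,8}; E={1,3,7}).
Every remaining set overlaps one of these, and no 3 of the listed sets are pairwise disjoint, so 2 is the maximum.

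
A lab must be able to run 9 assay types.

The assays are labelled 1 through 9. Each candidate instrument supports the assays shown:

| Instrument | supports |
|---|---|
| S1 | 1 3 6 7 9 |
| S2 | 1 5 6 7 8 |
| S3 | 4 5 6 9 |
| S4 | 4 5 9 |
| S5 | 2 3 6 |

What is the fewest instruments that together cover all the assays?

Take {S2, S3, S5}. Their union is {1, 2, 3, 4, 5, 6, 7, 8, 9}, which is all 9 assays.
Only S5 contains 2, so S5 is forced; the remaining 6 assays need at least 2 more instruments (each remaining instrument adds at most 4) — so at least 3 instruments are needed, and 3 is optimal.

3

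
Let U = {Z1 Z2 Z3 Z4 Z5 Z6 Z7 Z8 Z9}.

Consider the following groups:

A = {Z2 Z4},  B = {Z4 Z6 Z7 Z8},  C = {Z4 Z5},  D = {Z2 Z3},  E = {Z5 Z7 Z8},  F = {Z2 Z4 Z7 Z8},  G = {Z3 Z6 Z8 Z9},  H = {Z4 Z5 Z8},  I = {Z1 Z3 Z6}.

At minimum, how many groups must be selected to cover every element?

E, F, G, and I cover everything between them: the union {Z1, Z2, Z3, Z4, Z5, Z6, Z7, Z8, Z9} is all of U.
No 3 of the 9 groups cover everything (all 84 combinations miss at least one element), so 4 is optimal.

4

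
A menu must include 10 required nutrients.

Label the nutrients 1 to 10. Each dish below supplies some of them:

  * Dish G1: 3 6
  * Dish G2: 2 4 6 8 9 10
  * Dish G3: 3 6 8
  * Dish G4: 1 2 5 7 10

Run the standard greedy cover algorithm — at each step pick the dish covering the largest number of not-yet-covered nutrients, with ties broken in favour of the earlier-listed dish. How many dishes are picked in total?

3

Greedy: pick G2 (covers 6 new) → pick G4 (covers 3 new) → pick G1 (covers 1 new). Total picks: 3.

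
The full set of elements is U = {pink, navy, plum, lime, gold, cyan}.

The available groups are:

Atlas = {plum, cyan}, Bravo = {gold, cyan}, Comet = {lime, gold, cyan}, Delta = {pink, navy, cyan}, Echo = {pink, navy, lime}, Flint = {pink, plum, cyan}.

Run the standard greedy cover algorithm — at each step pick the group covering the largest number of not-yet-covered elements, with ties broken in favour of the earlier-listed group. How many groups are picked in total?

Greedy: pick Comet (covers 3 new) → pick Delta (covers 2 new) → pick Atlas (covers 1 new). Total picks: 3.

3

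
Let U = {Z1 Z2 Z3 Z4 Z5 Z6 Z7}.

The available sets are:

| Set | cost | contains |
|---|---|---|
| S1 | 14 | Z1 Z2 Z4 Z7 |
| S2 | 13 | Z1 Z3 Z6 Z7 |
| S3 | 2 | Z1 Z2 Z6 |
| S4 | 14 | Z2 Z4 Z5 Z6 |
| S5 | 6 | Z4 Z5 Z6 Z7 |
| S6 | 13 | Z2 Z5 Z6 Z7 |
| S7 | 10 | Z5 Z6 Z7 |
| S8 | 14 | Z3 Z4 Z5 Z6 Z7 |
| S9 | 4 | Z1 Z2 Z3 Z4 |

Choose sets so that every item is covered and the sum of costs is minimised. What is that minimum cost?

S5, S9 together cover every item (S5 ∪ S9 = {Z1, Z2, Z3, Z4, Z5, Z6, Z7}); total cost 6 + 4 = 10.
The greedy pick S3, S5, S9 costs 12; no covering selection beats 10.

10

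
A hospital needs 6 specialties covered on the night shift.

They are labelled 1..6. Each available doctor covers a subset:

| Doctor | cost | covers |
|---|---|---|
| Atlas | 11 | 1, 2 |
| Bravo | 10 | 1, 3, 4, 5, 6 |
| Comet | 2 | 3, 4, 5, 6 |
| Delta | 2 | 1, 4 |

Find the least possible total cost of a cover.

13

Atlas, Comet together cover every specialty (Atlas ∪ Comet = {1, 2, 3, 4, 5, 6}); total cost 11 + 2 = 13.
The greedy pick Comet, Delta, Atlas costs 15; no covering selection beats 13.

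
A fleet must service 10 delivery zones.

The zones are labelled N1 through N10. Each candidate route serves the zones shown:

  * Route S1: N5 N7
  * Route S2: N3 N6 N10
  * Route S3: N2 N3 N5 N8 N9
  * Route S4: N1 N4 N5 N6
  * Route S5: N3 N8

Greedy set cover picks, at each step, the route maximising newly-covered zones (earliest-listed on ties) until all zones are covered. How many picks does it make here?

Greedy: pick S3 (covers 5 new) → pick S4 (covers 3 new) → pick S1 (covers 1 new) → pick S2 (covers 1 new). Total picks: 4.

4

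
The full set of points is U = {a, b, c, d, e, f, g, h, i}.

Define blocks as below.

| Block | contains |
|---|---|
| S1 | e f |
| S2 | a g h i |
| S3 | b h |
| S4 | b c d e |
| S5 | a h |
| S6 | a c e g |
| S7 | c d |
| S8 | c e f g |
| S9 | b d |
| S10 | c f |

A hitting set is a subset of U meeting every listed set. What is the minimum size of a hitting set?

4

T = {a, d, f, h} meets every block (each contains at least one member of T), and |T| = 4.
No choice of 3 points meets every block, so 4 is the minimum.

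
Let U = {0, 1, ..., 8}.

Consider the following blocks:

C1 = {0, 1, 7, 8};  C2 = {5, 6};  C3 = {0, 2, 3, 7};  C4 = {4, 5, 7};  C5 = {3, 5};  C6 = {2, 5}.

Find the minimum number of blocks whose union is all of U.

4

Take {C1, C2, C3, C4}. Their union is {0, 1, 2, 3, 4, 5, 6, 7, 8}, which is all 9 elements.
Only C1 contains 1, so C1 is forced; the remaining 5 elements need at least 3 more blocks (each remaining block adds at most 2) — so at least 4 blocks are needed, and 4 is optimal.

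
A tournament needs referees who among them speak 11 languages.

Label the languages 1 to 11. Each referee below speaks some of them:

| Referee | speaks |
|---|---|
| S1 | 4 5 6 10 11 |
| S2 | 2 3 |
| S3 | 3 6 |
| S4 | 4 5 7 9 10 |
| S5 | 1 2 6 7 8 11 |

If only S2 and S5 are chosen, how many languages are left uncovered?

Union of S2, S5 = {1, 2, 3, 6, 7, 8, 11}.
Not covered: 4, 5, 9, 10 — 4 languages.

4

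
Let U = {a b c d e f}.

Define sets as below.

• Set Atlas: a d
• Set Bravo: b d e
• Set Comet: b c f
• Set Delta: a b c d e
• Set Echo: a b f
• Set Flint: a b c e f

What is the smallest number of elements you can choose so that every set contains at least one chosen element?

2

The 2 elements {b, d} hit every set.
The sets Atlas, Comet are pairwise disjoint, so any hitting set needs a separate element for each — at least 2. Hence 2 is optimal.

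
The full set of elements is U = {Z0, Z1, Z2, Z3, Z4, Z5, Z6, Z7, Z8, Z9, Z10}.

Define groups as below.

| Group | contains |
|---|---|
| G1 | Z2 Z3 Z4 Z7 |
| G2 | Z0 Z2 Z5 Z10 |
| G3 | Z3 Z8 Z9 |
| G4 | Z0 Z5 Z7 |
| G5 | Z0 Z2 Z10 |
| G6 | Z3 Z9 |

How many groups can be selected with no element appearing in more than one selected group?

2

G2, G3 are pairwise disjoint (G2={Z0,Z2,Z5,Z10}; G3={Z3,Z8,Z9}).
Every remaining group overlaps one of these, and no 3 of the listed groups are pairwise disjoint, so 2 is the maximum.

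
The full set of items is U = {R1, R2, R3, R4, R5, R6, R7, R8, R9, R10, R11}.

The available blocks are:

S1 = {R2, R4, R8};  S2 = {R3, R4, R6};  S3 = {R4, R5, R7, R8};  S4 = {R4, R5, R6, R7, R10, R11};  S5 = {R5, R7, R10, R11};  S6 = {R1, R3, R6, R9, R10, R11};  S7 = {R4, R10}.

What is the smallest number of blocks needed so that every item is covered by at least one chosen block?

S1, S4, and S6 cover everything between them: the union {R1, R2, R3, R4, R5, R6, R7, R8, R9, R10, R11} is all of U.
Only S6 contains R1, so S6 is forced; the remaining 5 items need at least 2 more blocks (each remaining block adds at most 4) — so at least 3 blocks are needed, and 3 is optimal.

3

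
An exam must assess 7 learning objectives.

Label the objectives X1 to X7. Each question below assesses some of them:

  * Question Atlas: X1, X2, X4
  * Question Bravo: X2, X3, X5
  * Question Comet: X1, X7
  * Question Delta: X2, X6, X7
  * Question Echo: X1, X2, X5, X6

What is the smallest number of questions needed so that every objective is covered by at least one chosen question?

Atlas and Bravo and Delta together: Atlas ∪ Bravo ∪ Delta = {X1, X2, X3, X4, X5, X6, X7} — every objective is covered.
Only Bravo contains X3, so Bravo is forced; the remaining 4 objectives need at least 2 more questions (each remaining question adds at most 2) — so at least 3 questions are needed, and 3 is optimal.

3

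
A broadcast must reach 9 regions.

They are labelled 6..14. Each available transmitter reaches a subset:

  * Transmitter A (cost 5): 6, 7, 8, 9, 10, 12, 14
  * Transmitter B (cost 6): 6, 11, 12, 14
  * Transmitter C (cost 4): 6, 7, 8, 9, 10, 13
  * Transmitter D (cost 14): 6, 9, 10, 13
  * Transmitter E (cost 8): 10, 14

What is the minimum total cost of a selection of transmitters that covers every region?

10

B, C together cover every region (B ∪ C = {6, 7, 8, 9, 10, 11, 12, 13, 14}); total cost 6 + 4 = 10.
No covering selection has total cost below 10.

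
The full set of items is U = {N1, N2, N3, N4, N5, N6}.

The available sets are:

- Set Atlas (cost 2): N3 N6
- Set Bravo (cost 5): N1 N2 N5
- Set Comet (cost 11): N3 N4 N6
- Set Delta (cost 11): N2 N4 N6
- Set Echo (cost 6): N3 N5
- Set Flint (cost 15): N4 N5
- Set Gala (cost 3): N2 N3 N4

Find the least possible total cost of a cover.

10

Atlas, Bravo, Gala together cover every item (Atlas ∪ Bravo ∪ Gala = {N1, N2, N3, N4, N5, N6}); total cost 2 + 5 + 3 = 10.
No covering selection has total cost below 10.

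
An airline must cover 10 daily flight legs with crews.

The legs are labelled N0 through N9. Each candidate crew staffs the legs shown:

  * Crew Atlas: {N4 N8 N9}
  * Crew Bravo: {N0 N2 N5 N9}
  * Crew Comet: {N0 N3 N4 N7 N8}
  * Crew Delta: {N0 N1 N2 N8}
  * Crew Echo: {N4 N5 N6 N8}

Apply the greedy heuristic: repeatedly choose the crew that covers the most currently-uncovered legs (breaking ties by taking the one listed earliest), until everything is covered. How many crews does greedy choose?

Greedy: pick Comet (covers 5 new) → pick Bravo (covers 3 new) → pick Delta (covers 1 new) → pick Echo (covers 1 new). Total picks: 4.

4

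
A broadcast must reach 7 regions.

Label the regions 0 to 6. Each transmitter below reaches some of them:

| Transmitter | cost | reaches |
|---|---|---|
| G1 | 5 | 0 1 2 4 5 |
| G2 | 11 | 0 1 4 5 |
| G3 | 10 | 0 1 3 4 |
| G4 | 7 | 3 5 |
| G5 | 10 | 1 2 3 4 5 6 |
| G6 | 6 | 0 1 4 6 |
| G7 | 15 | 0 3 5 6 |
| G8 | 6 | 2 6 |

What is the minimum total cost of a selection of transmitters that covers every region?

15

G1, G5 together cover every region (G1 ∪ G5 = {0, 1, 2, 3, 4, 5, 6}); total cost 5 + 10 = 15.
No covering selection has total cost below 15.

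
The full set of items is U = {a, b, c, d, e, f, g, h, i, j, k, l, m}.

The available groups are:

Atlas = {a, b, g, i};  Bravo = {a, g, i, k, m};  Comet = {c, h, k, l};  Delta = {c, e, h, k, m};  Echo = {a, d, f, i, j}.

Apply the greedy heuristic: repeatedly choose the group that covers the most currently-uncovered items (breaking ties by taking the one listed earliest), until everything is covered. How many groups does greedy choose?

Greedy: pick Bravo (covers 5 new) → pick Comet (covers 3 new) → pick Echo (covers 3 new) → pick Atlas (covers 1 new) → pick Delta (covers 1 new). Total picks: 5.
(The true minimum cover uses only 4 groups, so greedy is not optimal here.)

5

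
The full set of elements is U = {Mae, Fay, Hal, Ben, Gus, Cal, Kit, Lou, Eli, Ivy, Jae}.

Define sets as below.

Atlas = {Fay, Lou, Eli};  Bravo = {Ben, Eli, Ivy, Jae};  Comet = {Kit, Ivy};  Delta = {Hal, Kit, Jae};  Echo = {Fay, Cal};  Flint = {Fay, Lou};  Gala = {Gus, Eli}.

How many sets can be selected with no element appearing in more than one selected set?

Comet, Echo, Gala are pairwise disjoint (Comet={Kit,Ivy}; Echo={Fay,Cal}; Gala={Gus,Eli}).
Every remaining set overlaps one of these, and no 4 of the listed sets are pairwise disjoint, so 3 is the maximum.

3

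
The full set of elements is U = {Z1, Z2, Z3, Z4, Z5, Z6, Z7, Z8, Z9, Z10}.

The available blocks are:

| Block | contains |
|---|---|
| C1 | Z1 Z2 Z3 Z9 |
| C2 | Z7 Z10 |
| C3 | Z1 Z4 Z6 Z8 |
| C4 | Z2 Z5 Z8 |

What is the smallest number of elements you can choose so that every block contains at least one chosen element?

3

H = {Z2, Z6, Z7} meets every block (each contains at least one member of H), and |H| = 3.
No choice of 2 elements meets every block, so 3 is the minimum.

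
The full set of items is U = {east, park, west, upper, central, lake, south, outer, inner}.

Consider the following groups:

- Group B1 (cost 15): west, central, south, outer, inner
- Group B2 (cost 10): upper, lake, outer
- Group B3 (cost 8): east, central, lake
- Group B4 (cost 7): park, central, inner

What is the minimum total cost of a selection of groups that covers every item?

40

B1, B2, B3, B4 together cover every item (B1 ∪ B2 ∪ B3 ∪ B4 = {east, park, west, upper, central, lake, south, outer, inner}); total cost 15 + 10 + 8 + 7 = 40.
No covering selection has total cost below 40.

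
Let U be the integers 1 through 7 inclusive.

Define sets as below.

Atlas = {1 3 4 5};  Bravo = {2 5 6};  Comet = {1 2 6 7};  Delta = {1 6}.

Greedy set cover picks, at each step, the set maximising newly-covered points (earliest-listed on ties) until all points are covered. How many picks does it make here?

2

Greedy: pick Atlas (covers 4 new) → pick Comet (covers 3 new). Total picks: 2.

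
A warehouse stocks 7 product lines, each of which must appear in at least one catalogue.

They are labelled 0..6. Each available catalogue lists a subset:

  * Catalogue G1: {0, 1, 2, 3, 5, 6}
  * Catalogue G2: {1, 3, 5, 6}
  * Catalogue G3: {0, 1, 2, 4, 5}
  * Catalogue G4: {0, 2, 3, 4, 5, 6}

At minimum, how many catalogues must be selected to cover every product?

2

Take {G2, G3}. Their union is {0, 1, 2, 3, 4, 5, 6}, which is all 7 products.
No single catalogue has all 7 products (the largest, G1, has 6), so 2 is optimal.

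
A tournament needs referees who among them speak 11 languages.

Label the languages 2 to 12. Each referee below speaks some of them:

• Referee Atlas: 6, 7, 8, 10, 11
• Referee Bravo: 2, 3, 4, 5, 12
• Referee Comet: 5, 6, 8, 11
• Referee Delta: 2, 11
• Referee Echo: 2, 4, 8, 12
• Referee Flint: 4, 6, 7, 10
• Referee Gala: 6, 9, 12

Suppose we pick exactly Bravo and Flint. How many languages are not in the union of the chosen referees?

3

Union of Bravo, Flint = {2, 3, 4, 5, 6, 7, 10, 12}.
Not covered: 8, 9, 11 — 3 languages.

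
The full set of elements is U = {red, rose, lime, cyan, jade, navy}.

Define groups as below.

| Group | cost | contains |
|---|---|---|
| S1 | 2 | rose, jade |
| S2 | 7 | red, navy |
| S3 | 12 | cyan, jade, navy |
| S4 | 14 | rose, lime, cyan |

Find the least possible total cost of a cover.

S1, S2, S4 together cover every element (S1 ∪ S2 ∪ S4 = {red, rose, lime, cyan, jade, navy}); total cost 2 + 7 + 14 = 23.
No covering selection has total cost below 23.

23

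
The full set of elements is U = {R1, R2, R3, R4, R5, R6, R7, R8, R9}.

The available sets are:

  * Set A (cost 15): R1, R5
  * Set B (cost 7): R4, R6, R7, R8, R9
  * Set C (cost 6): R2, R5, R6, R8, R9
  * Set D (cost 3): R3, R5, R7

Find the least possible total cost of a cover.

31

A, B, C, D together cover every element (A ∪ B ∪ C ∪ D = {R1, R2, R3, R4, R5, R6, R7, R8, R9}); total cost 15 + 7 + 6 + 3 = 31.
No covering selection has total cost below 31.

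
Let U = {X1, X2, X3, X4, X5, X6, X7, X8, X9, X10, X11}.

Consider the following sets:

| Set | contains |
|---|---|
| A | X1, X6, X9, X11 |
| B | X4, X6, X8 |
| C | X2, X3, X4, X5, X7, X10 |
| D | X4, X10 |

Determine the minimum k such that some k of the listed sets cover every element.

3

A and B and C together: A ∪ B ∪ C = {X1, X2, X3, X4, X5, X6, X7, X8, X9, X10, X11} — every element is covered.
Only A contains X1, so A is forced; the remaining 7 elements need at least 2 more sets (each remaining set adds at most 6) — so at least 3 sets are needed, and 3 is optimal.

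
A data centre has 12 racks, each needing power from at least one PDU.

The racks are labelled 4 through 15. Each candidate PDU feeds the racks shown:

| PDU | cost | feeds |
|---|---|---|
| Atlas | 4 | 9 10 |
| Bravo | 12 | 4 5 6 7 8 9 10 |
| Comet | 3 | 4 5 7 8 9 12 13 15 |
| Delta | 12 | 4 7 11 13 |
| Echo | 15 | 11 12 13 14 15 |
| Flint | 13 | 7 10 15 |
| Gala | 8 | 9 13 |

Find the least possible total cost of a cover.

27

Bravo, Echo together cover every rack (Bravo ∪ Echo = {4, 5, 6, 7, 8, 9, 10, 11, 12, 13, 14, 15}); total cost 12 + 15 = 27.
The greedy pick Comet, Atlas, Echo, Bravo costs 34; no covering selection beats 27.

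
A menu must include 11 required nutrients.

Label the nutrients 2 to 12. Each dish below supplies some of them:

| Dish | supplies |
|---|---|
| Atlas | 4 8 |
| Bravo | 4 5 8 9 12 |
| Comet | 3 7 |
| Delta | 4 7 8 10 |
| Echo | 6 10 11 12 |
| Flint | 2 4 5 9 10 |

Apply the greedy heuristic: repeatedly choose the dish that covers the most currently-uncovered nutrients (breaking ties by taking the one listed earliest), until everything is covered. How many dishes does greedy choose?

4

Greedy: pick Bravo (covers 5 new) → pick Echo (covers 3 new) → pick Comet (covers 2 new) → pick Flint (covers 1 new). Total picks: 4.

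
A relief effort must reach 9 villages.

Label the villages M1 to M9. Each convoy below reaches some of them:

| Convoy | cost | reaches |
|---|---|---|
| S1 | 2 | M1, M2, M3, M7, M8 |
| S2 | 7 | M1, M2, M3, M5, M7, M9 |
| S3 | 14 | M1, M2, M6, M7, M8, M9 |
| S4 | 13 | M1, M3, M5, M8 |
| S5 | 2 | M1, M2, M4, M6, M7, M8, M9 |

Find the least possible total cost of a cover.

9

S2, S5 together cover every village (S2 ∪ S5 = {M1, M2, M3, M4, M5, M6, M7, M8, M9}); total cost 7 + 2 = 9.
The greedy pick S5, S1, S2 costs 11; no covering selection beats 9.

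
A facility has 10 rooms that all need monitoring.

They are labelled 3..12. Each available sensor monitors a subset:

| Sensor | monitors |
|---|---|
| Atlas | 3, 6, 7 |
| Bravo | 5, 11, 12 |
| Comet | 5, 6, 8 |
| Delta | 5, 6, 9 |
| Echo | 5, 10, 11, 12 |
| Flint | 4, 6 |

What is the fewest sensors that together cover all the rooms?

Take {Atlas, Comet, Delta, Echo, Flint}. Their union is {3, 4, 5, 6, 7, 8, 9, 10, 11, 12}, which is all 10 rooms.
No 4 of the 6 sensors cover everything (all 15 combinations miss at least one room), so 5 is optimal.

5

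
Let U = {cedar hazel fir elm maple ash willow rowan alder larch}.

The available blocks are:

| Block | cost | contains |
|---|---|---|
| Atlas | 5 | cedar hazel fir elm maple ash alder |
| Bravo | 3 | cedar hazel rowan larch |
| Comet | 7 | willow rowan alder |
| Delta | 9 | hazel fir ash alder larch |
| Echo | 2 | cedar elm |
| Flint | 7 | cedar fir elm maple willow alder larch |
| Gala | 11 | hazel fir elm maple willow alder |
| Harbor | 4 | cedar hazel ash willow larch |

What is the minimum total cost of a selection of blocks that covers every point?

Atlas, Bravo, Harbor together cover every point (Atlas ∪ Bravo ∪ Harbor = {cedar, hazel, fir, elm, maple, ash, willow, rowan, alder, larch}); total cost 5 + 3 + 4 = 12.
No covering selection has total cost below 12.

12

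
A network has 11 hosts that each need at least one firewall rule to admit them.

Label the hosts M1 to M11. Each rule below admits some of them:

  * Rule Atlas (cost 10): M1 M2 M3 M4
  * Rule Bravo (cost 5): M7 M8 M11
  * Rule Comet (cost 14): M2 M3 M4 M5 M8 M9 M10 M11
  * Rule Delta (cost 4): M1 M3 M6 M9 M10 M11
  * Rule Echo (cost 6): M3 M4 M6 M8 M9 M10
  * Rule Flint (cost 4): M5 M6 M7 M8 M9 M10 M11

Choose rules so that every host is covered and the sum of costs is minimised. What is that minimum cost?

14

Atlas, Flint together cover every host (Atlas ∪ Flint = {M1, M2, M3, M4, M5, M6, M7, M8, M9, M10, M11}); total cost 10 + 4 = 14.
The greedy pick Flint, Delta, Atlas costs 18; no covering selection beats 14.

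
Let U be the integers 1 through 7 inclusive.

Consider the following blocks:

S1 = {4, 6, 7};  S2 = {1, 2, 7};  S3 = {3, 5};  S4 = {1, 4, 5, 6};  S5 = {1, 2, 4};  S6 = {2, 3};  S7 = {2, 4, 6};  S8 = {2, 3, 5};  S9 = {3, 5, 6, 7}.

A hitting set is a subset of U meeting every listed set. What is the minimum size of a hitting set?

3

Take H = {2, 4, 5}. Each listed block contains at least one of these, so H is a hitting set of size 3.
No choice of 2 items meets every block, so 3 is the minimum.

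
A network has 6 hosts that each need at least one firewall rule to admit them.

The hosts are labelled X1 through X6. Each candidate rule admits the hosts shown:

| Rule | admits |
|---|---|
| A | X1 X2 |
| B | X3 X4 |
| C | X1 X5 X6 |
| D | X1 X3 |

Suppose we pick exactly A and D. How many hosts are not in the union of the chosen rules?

3

Union of A, D = {X1, X2, X3}.
Not covered: X4, X5, X6 — 3 hosts.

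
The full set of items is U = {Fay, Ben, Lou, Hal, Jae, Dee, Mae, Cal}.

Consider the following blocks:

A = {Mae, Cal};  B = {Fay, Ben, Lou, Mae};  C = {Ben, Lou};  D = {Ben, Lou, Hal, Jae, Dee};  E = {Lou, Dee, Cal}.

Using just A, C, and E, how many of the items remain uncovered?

Union of A, C, E = {Ben, Lou, Dee, Mae, Cal}.
Not covered: Fay, Hal, Jae — 3 items.

3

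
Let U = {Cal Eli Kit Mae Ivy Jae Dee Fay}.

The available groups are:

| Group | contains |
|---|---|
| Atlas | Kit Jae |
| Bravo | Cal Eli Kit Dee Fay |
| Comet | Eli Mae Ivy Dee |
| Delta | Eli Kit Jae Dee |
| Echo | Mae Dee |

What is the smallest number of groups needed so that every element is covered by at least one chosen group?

Take {Bravo, Comet, Delta}. Their union is {Cal, Eli, Kit, Mae, Ivy, Jae, Dee, Fay}, which is all 8 elements.
Only Bravo contains Cal, so Bravo is forced; the remaining 3 elements need at least 2 more groups (each remaining group adds at most 2) — so at least 3 groups are needed, and 3 is optimal.

3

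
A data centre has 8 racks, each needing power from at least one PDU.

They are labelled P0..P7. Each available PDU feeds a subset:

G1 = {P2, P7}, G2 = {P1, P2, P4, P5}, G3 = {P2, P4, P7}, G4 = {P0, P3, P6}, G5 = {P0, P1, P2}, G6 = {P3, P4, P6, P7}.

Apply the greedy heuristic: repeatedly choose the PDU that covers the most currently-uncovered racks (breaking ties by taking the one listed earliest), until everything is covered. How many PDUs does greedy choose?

Greedy: pick G2 (covers 4 new) → pick G4 (covers 3 new) → pick G1 (covers 1 new). Total picks: 3.

3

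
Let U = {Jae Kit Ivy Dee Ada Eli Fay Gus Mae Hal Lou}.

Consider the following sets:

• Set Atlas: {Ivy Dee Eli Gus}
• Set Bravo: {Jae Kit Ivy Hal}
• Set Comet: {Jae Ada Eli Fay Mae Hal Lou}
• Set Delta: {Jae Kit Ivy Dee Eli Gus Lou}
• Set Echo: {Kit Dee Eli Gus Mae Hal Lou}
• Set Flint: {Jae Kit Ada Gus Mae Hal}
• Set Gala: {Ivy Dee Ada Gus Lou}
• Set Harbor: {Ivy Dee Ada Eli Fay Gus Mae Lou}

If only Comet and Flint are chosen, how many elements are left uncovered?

2

Union of Comet, Flint = {Jae, Kit, Ada, Eli, Fay, Gus, Mae, Hal, Lou}.
Not covered: Ivy, Dee — 2 elements.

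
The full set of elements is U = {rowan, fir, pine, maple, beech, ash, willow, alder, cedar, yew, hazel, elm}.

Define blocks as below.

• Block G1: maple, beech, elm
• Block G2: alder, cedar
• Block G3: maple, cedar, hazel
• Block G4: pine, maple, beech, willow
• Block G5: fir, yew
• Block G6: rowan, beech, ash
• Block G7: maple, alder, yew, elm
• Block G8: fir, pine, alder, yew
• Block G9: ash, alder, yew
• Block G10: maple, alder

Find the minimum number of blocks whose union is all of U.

G1, G3, G4, G6, and G8 cover everything between them: the union {rowan, fir, pine, maple, beech, ash, willow, alder, cedar, yew, hazel, elm} is all of U.
No 4 of the 10 blocks cover everything (all 210 combinations miss at least one element), so 5 is optimal.

5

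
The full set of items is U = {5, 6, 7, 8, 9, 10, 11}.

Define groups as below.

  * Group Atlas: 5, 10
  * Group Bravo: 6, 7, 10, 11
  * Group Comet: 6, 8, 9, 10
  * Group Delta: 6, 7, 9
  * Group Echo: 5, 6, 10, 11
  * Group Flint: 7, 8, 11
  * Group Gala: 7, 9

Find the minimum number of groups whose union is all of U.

3

Take {Bravo, Comet, Echo}. Their union is {5, 6, 7, 8, 9, 10, 11}, which is all 7 items.
No 2 of the 7 groups cover everything (all 21 combinations miss at least one item), so 3 is optimal.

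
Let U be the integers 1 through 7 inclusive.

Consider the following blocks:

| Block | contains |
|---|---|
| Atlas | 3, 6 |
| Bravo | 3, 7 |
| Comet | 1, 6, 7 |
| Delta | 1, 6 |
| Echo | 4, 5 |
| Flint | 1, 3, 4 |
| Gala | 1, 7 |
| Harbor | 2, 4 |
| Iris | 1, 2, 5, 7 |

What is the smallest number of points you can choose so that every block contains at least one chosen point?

3

The 3 points {4, 6, 7} hit every block.
The blocks Atlas, Gala, Harbor are pairwise disjoint, so any hitting set needs a separate point for each — at least 3. Hence 3 is optimal.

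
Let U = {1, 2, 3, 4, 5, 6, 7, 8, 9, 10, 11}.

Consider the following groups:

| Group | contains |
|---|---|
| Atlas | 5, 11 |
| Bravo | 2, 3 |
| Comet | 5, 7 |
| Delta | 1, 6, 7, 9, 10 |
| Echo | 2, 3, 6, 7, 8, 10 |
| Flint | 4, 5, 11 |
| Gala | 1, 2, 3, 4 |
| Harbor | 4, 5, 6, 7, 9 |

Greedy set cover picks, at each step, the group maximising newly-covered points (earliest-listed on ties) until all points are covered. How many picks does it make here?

Greedy: pick Echo (covers 6 new) → pick Flint (covers 3 new) → pick Delta (covers 2 new). Total picks: 3.

3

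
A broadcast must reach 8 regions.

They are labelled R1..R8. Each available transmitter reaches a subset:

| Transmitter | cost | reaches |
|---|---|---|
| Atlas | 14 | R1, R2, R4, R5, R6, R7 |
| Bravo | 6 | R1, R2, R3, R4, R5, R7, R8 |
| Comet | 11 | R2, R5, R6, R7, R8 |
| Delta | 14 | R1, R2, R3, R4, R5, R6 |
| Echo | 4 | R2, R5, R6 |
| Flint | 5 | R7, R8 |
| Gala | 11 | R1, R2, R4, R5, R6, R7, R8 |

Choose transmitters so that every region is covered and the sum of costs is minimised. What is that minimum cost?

10

Bravo, Echo together cover every region (Bravo ∪ Echo = {R1, R2, R3, R4, R5, R6, R7, R8}); total cost 6 + 4 = 10.
No covering selection has total cost below 10.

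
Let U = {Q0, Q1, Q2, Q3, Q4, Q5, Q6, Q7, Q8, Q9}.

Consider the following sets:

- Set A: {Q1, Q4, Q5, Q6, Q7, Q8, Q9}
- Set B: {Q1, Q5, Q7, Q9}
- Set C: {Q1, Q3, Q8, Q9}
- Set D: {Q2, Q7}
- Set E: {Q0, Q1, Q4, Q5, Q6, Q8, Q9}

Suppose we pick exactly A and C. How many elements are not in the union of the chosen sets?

2

Union of A, C = {Q1, Q3, Q4, Q5, Q6, Q7, Q8, Q9}.
Not covered: Q0, Q2 — 2 elements.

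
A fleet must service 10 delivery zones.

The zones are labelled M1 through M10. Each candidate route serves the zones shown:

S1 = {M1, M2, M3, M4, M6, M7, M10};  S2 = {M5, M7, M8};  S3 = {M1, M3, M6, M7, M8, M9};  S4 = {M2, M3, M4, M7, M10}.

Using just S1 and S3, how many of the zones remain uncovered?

1

Union of S1, S3 = {M1, M2, M3, M4, M6, M7, M8, M9, M10}.
Not covered: M5 — 1 zone.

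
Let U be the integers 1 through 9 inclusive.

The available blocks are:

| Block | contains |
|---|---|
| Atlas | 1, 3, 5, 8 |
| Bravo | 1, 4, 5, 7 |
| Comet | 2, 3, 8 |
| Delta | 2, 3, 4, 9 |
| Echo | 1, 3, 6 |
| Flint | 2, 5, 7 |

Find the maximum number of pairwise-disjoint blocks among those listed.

Bravo, Comet are pairwise disjoint (Bravo={1,4,5,7}; Comet={2,3,8}).
Every remaining block overlaps one of these, and no 3 of the listed blocks are pairwise disjoint, so 2 is the maximum.

2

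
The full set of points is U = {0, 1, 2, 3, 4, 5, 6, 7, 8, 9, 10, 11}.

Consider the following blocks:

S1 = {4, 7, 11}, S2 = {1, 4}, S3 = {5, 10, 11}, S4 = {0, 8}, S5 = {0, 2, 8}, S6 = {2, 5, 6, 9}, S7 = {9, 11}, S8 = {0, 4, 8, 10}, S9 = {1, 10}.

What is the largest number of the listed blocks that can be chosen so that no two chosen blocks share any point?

S1, S4, S6, S9 are pairwise disjoint (S1={4,7,11}; S4={0,8}; S6={2,5,6,9}; S9={1,10}).
Every remaining block overlaps one of these, and no 5 of the listed blocks are pairwise disjoint, so 4 is the maximum.

4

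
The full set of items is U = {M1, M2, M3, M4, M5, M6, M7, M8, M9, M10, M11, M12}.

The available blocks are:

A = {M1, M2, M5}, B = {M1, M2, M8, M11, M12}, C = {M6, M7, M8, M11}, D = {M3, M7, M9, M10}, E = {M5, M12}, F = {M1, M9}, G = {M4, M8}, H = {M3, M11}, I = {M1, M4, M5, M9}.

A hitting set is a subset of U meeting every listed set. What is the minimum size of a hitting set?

4

T = {M1, M3, M5, M8} meets every block (each contains at least one member of T), and |T| = 4.
The blocks E, F, G, H are pairwise disjoint, so any hitting set needs a separate item for each — at least 4. Hence 4 is optimal.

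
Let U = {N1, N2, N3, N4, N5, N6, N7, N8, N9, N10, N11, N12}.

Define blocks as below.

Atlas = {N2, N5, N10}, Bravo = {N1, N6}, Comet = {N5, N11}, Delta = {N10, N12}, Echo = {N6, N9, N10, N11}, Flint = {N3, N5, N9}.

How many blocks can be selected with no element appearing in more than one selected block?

Bravo, Comet, Delta are pairwise disjoint (Bravo={N1,N6}; Comet={N5,N11}; Delta={N10,N12}).
Every remaining block overlaps one of these, and no 4 of the listed blocks are pairwise disjoint, so 3 is the maximum.

3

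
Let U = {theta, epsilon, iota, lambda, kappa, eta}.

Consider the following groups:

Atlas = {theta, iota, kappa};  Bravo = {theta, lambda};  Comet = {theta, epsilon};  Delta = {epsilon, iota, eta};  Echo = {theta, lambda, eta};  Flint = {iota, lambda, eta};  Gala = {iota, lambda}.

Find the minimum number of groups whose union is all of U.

3

Atlas, Delta, and Flint cover everything between them: the union {theta, epsilon, iota, lambda, kappa, eta} is all of U.
Only Atlas contains kappa, so Atlas is forced; the remaining 3 elements need at least 2 more groups (each remaining group adds at most 2) — so at least 3 groups are needed, and 3 is optimal.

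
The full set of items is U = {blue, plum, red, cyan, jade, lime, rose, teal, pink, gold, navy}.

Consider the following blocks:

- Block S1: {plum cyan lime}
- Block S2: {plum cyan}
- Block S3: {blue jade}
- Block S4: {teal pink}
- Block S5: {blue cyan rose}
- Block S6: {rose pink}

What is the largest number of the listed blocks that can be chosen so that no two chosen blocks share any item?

3

S1, S3, S6 are pairwise disjoint (S1={plum,cyan,lime}; S3={blue,jade}; S6={rose,pink}).
Every remaining block overlaps one of these, and no 4 of the listed blocks are pairwise disjoint, so 3 is the maximum.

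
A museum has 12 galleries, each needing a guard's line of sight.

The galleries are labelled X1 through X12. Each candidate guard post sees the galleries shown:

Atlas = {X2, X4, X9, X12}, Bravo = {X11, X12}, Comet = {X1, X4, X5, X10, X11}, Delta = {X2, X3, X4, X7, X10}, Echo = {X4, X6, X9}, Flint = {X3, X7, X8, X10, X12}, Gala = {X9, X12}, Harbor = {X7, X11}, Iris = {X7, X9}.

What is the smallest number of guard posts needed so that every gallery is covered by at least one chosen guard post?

Atlas and Comet and Echo and Flint together: Atlas ∪ Comet ∪ Echo ∪ Flint = {X1, X2, X3, X4, X5, X6, X7, X8, X9, X10, X11, X12} — every gallery is covered.
No 3 of the 9 guard posts cover everything (all 84 combinations miss at least one gallery), so 4 is optimal.

4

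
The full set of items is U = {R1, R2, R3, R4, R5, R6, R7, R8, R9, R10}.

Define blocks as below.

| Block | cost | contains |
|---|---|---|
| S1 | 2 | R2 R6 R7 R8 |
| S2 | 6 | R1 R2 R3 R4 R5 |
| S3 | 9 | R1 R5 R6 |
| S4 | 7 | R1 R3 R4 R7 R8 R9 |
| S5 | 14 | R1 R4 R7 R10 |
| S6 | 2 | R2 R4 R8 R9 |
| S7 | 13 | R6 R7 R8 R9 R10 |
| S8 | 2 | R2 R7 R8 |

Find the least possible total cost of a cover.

19

S2, S7 together cover every item (S2 ∪ S7 = {R1, R2, R3, R4, R5, R6, R7, R8, R9, R10}); total cost 6 + 13 = 19.
The greedy pick S1, S6, S2, S7 costs 23; no covering selection beats 19.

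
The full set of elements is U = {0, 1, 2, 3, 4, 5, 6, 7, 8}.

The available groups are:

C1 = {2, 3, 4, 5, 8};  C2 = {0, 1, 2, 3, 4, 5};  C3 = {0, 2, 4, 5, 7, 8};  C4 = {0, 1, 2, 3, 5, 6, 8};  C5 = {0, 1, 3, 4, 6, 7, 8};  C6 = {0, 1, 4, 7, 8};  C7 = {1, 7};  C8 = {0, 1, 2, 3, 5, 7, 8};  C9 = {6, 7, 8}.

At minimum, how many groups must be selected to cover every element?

2

C5 and C8 cover everything between them: the union {0, 1, 2, 3, 4, 5, 6, 7, 8} is all of U.
No single group has all 9 elements (the largest, C4, has 7), so 2 is optimal.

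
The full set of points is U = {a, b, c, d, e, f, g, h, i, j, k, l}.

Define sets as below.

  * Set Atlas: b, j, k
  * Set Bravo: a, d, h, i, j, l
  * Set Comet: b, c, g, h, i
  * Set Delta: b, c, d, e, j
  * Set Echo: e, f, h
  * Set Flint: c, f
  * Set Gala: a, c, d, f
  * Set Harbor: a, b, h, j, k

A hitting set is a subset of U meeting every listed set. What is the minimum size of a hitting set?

Take T = {b, c, h}. Each listed set contains at least one of these, so T is a hitting set of size 3.
No choice of 2 points meets every set, so 3 is the minimum.

3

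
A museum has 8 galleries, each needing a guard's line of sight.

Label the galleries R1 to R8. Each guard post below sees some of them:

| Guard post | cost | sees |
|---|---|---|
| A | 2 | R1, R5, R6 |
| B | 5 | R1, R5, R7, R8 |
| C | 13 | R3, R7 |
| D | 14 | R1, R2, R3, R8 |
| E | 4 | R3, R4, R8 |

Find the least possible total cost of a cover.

A, B, D, E together cover every gallery (A ∪ B ∪ D ∪ E = {R1, R2, R3, R4, R5, R6, R7, R8}); total cost 2 + 5 + 14 + 4 = 25.
No covering selection has total cost below 25.

25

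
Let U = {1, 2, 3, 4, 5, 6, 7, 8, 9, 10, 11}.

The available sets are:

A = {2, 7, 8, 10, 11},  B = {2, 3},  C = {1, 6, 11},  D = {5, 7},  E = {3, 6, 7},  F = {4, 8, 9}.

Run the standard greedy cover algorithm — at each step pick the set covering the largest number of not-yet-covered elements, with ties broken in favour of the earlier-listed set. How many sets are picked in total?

Greedy: pick A (covers 5 new) → pick C (covers 2 new) → pick F (covers 2 new) → pick B (covers 1 new) → pick D (covers 1 new). Total picks: 5.

5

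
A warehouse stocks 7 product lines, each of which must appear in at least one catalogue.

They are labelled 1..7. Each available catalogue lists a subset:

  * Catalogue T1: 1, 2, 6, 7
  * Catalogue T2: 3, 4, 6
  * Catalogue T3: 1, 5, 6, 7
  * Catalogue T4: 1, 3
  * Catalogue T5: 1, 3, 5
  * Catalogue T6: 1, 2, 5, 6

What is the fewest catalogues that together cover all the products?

3

Take {T1, T2, T3}. Their union is {1, 2, 3, 4, 5, 6, 7}, which is all 7 products.
Only T2 contains 4, so T2 is forced; the remaining 4 products need at least 2 more catalogues (each remaining catalogue adds at most 3) — so at least 3 catalogues are needed, and 3 is optimal.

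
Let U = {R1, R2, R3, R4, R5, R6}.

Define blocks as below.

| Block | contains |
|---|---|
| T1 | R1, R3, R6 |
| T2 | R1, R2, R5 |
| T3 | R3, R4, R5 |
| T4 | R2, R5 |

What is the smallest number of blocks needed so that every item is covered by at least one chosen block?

3

Take {T1, T2, T3}. Their union is {R1, R2, R3, R4, R5, R6}, which is all 6 items.
Only T3 contains R4, so T3 is forced; the remaining 3 items need at least 2 more blocks (each remaining block adds at most 2) — so at least 3 blocks are needed, and 3 is optimal.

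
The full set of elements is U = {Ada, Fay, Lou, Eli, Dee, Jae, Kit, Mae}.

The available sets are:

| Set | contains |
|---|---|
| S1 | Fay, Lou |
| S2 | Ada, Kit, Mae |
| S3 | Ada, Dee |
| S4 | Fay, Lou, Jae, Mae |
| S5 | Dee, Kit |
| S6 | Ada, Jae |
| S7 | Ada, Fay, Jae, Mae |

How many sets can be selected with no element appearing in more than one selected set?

S1, S5, S6 are pairwise disjoint (S1={Fay,Lou}; S5={Dee,Kit}; S6={Ada,Jae}).
Every remaining set overlaps one of these, and no 4 of the listed sets are pairwise disjoint, so 3 is the maximum.

3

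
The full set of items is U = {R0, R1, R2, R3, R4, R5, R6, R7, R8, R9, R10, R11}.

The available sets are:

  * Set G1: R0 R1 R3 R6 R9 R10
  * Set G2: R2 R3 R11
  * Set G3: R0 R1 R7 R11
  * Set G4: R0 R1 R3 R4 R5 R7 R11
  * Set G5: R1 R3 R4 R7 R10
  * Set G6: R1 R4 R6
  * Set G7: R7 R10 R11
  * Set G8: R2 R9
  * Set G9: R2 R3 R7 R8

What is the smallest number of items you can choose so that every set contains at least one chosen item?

Take H = {R1, R2, R10}. Each listed set contains at least one of these, so H is a hitting set of size 3.
The sets G6, G7, G8 are pairwise disjoint, so any hitting set needs a separate item for each — at least 3. Hence 3 is optimal.

3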